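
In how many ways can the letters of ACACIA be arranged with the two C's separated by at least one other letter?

There are 6!/(3!·2!) = 60 arrangements of ACACIA in total.
If the two C's are adjacent, glue them into one block, leaving 5 items to arrange: (5)!/(3!) = 20 ways.
Subtracting, 60 − 20 = 40 arrangements keep the C's apart.

40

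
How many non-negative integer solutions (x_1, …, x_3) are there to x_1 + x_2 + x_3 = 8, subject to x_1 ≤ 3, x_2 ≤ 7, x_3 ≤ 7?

28

By stars and bars, unrestricted non-negative solutions to x_1+…+x_3 = 8 number C(8+2,2) = 45.
Subtract solutions that violate a single cap (substitute x_i' = x_i − (cap_i+1)): x_1 ≥ 4 gives C(6,2) = 15; x_2 ≥ 8 gives C(2,2) = 1; x_3 ≥ 8 gives C(2,2) = 1. Together 17.
No two caps can be exceeded simultaneously, so the pair terms are all 0.
By inclusion–exclusion the count is 45 − 17 + 0 = 28.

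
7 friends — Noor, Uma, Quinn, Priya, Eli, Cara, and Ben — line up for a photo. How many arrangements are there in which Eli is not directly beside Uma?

Of the 7! = 5040 arrangements, those with Eli and Uma adjacent number 2 × 6! = 1440 (treat the pair as a block with 2 internal orders).
Complementary counting: 5040 − 1440 = 3600.

3600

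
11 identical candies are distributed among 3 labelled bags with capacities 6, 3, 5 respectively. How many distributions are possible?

By stars and bars, unrestricted non-negative solutions to x_1+…+x_3 = 11 number C(11+2,2) = 78.
Subtract solutions that violate a single cap (substitute x_i' = x_i − (cap_i+1)): x_1 ≥ 7 gives C(6,2) = 15; x_2 ≥ 4 gives C(9,2) = 36; x_3 ≥ 6 gives C(7,2) = 21. Together 72.
Add back pairs where two caps are both exceeded: 1 + 0 + 3 = 4.
By inclusion–exclusion the count is 78 − 72 + 4 = 10.

10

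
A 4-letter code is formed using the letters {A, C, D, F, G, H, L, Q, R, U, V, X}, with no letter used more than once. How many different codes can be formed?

11880

With no repetition, fill the 4 letters in order: 12 choices, then 11, down to 9.
12 × 11 × 10 × 9 = 11880.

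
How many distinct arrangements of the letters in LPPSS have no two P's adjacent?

18

Total arrangements of LPPSS: 5!/(2!·2!) = 30.
Arrangements with the P's together: treat PP as one letter, giving (4)!/(2!) = 12.
Subtracting, 30 − 12 = 18 arrangements keep the P's apart.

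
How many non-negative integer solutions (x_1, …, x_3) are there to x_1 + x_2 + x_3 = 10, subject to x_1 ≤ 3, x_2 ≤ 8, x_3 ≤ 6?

Ignoring the caps, the number of non-negative solutions to x_1+…+x_3 = 10 is C(12,2) = 66.
Subtract solutions that violate a single cap (substitute x_i' = x_i − (cap_i+1)): x_1 ≥ 4 gives C(8,2) = 28; x_2 ≥ 9 gives C(3,2) = 3; x_3 ≥ 7 gives C(5,2) = 10. Together 41.
No two caps can be exceeded simultaneously, so the pair terms are all 0.
By inclusion–exclusion the count is 66 − 41 + 0 = 25.

25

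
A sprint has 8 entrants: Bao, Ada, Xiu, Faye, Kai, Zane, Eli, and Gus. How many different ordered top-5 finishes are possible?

There are 8 choices for 1st place, 7 for 2nd, and so on down to 4 for position 5.
That gives 8 × 7 × 6 × 5 × 4 = 6720.

6720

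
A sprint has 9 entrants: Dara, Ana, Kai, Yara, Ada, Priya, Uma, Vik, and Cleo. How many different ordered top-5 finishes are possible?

This is an ordered selection of 5 from 9: P(9,5).
That gives 9 × 8 × 7 × 6 × 5 = 15120.

15120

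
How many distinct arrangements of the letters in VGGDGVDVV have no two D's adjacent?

Total arrangements of VGGDGVDVV: 9!/(4!·3!·2!) = 1260.
Arrangements with the D's together: treat DD as one letter, giving (8)!/(4!·3!) = 280.
Subtracting, 1260 − 280 = 980 arrangements keep the D's apart.

980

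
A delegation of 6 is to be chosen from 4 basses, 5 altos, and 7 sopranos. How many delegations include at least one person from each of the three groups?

Unrestricted: C(16,6) = 8008 ways to pick any 6 of the 16.
Selections missing a whole group: no basses → C(12,6) = 924; no altos → C(11,6) = 462; no sopranos → C(9,6) = 84.
Add back selections omitting two groups (i.e. drawn from a single group): C(4,6) + C(5,6) + C(7,6) = 7.
By inclusion–exclusion: 8008 − 1470 + 7 = 6545.

6545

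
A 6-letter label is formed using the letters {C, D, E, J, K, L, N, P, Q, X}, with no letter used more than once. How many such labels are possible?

Choose and order 6 of the 10 symbols: the first letter has 10 options, the next 9, and so on down to 5.
10 × 9 × 8 × 7 × 6 × 5 = 151200.

151200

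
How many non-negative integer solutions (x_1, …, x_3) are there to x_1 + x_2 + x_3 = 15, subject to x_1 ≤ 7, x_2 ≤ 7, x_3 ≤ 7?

By stars and bars, unrestricted non-negative solutions to x_1+…+x_3 = 15 number C(15+2,2) = 136.
Subtract solutions that violate a single cap (substitute x_i' = x_i − (cap_i+1)): x_1 ≥ 8 gives C(9,2) = 36; x_2 ≥ 8 gives C(9,2) = 36; x_3 ≥ 8 gives C(9,2) = 36. Together 108.
No two caps can be exceeded simultaneously, so the pair terms are all 0.
By inclusion–exclusion the count is 136 − 108 + 0 = 28.

28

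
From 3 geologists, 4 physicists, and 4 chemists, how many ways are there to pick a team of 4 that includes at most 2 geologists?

Split by how many geologists are chosen (0 through 2).
Sum: C(3,0)·C(8,4) + C(3,1)·C(8,3) + C(3,2)·C(8,2) = 70 + 168 + 84 = 322.

322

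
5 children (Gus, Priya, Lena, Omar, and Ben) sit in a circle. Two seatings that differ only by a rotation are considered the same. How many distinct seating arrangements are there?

Seat Gus anywhere (absorbing the rotational symmetry), then permute the other 4: (4)! = 24.

24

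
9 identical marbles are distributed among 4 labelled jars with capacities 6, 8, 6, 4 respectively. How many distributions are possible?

By stars and bars, unrestricted non-negative solutions to x_1+…+x_4 = 9 number C(9+3,3) = 220.
Subtract solutions that violate a single cap (substitute x_i' = x_i − (cap_i+1)): x_1 ≥ 7 gives C(5,3) = 10; x_2 ≥ 9 gives C(3,3) = 1; x_3 ≥ 7 gives C(5,3) = 10; x_4 ≥ 5 gives C(7,3) = 35. Together 56.
No two caps can be exceeded simultaneously, so the pair terms are all 0.
By inclusion–exclusion the count is 220 − 56 + 0 = 164.

164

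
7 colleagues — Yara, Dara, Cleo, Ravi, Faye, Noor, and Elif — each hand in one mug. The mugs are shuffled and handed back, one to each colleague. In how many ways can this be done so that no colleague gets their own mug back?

This is the derangement count D_7: permutations of 7 items with no fixed point.
By inclusion–exclusion this is Σ_{j=0}^{7} (−1)^j C(7,j)·(7−j)!.
Computing: 5040 − 5040 + 2520 − 840 + 210 − 42 + 7 − 1 = 1854.

1854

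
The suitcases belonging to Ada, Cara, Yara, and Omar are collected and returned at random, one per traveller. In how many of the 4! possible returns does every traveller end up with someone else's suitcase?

Count assignments avoiding every fixed point. For any j of the 4 travellers fixed to their own suitcase, the other 4−j can be arranged in (4−j)! ways.
By inclusion–exclusion this is Σ_{j=0}^{4} (−1)^j C(4,j)·(4−j)!.
Computing: 24 − 24 + 12 − 4 + 1 = 9.

9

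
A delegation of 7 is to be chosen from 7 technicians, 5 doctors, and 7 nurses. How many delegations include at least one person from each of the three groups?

Total 7-person selections from all 19: C(19,7) = 50388.
Subtract selections that omit an entire group: no technicians → C(12,7) = 792; no doctors → C(14,7) = 3432; no nurses → C(12,7) = 792.
Add back selections omitting two groups (i.e. drawn from a single group): C(7,7) + C(5,7) + C(7,7) = 2.
By inclusion–exclusion: 50388 − 5016 + 2 = 45374.

45374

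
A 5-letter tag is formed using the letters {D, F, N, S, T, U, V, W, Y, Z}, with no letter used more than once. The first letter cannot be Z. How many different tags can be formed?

The first letter has 10−1 = 9 choices (anything except Z).
The remaining 4 letters are filled from the other 9 symbols without repetition: 9 × 8 × 7 × 6 = 3024.
Total: 9 × 3024 = 27216.

27216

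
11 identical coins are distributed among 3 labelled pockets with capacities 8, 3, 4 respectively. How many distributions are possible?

14

Ignoring the caps, the number of non-negative solutions to x_1+…+x_3 = 11 is C(13,2) = 78.
Subtract solutions that violate a single cap (substitute x_i' = x_i − (cap_i+1)): x_1 ≥ 9 gives C(4,2) = 6; x_2 ≥ 4 gives C(9,2) = 36; x_3 ≥ 5 gives C(8,2) = 28. Together 70.
Add back pairs where two caps are both exceeded: 0 + 0 + 6 = 6.
By inclusion–exclusion the count is 78 − 70 + 6 = 14.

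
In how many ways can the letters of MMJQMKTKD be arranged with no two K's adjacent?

Total arrangements of MMJQMKTKD: 9!/(3!·2!) = 30240.
If the two K's are adjacent, glue them into one block, leaving 8 items to arrange: (8)!/(3!) = 6720 ways.
Hence 30240 − 6720 = 23520.

23520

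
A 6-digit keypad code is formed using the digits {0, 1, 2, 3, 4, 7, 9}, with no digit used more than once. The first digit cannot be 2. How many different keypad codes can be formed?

4320

The first digit has 7−1 = 6 choices (anything except 2).
The remaining 5 digits are filled from the other 6 symbols without repetition: 6 × 5 × 4 × 3 × 2 = 720.
Total: 6 × 720 = 4320.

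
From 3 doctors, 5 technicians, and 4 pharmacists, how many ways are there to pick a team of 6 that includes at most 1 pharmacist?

Split by how many pharmacists are chosen (0 through 1).
Sum: C(4,0)·C(8,6) + C(4,1)·C(8,5) = 28 + 224 = 252.

252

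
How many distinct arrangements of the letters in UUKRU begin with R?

With the first slot taken by R, it remains to arrange the other 4 letters (UUKU).
Those 4 letters have U appearing 3 times, giving (4)!/(3!) = 4.

4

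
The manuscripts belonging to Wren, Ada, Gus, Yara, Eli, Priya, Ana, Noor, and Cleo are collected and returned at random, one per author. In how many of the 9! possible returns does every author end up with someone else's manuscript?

133496

This is the derangement count D_9: permutations of 9 items with no fixed point.
By inclusion–exclusion this is Σ_{j=0}^{9} (−1)^j C(9,j)·(9−j)!.
Computing: 362880 − 362880 + 181440 − 60480 + 15120 − 3024 + 504 − 72 + 9 − 1 = 133496.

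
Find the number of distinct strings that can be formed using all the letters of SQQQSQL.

Letter multiplicities in SQQQSQL: L×1, Q×4, S×2.
The number of distinct arrangements is 7!/(4!·2!) = 5040/48 = 105.

105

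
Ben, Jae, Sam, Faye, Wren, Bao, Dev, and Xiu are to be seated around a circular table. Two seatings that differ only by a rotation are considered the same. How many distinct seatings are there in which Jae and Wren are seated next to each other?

Treat {Jae, Wren} as one unit (2 internal orders) and seat the resulting 7 units around the table: (6)! circular arrangements.
So 2 × (6)! = 2 × 720 = 1440.

1440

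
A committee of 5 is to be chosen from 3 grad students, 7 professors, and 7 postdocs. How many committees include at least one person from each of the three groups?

Total 5-person selections from all 17: C(17,5) = 6188.
Subtract selections that omit an entire group: no grad students → C(14,5) = 2002; no professors → C(10,5) = 252; no postdocs → C(10,5) = 252.
Add back selections omitting two groups (i.e. drawn from a single group): C(3,5) + C(7,5) + C(7,5) = 42.
By inclusion–exclusion: 6188 − 2506 + 42 = 3724.

3724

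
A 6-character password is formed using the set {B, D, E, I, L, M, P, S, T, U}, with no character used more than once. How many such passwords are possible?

151200

This is a permutation of 6 out of 10: P(10,6) = 10!/4!.
That product is 10 × 9 × 8 × 7 × 6 × 5 = 151200.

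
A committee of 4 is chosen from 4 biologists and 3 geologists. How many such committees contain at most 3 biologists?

34

Split by how many biologists are chosen (0 through 3).
Sum: C(4,0)·C(3,4) + C(4,1)·C(3,3) + C(4,2)·C(3,2) + C(4,3)·C(3,1) = 0 + 4 + 18 + 12 = 34.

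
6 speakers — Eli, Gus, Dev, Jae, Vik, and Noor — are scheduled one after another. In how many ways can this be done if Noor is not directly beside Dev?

480

Of the 6! = 720 arrangements, those with Noor and Dev adjacent number 2 × 5! = 240 (treat the pair as a block with 2 internal orders).
Complementary counting: 720 − 240 = 480.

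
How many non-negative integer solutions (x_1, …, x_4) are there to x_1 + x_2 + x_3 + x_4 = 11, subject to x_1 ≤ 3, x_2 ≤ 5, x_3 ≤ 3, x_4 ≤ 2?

Ignoring the caps, the number of non-negative solutions to x_1+…+x_4 = 11 is C(14,3) = 364.
Subtract solutions that violate a single cap (substitute x_i' = x_i − (cap_i+1)): x_1 ≥ 4 gives C(10,3) = 120; x_2 ≥ 6 gives C(8,3) = 56; x_3 ≥ 4 gives C(10,3) = 120; x_4 ≥ 3 gives C(11,3) = 165. Together 461.
Add back pairs where two caps are both exceeded: 4 + 20 + 35 + 4 + 10 + 35 = 108.
Subtract triples: 0 + 0 + 1 + 0 = 1.
By inclusion–exclusion the count is 364 − 461 + 108 − 1 = 10.

10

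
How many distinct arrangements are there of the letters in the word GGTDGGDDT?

1260

Letter multiplicities in GGTDGGDDT: D×3, G×4, T×2.
Dividing 9! = 362880 by 4!·3!·2! = 288 for the repeated letters gives 1260.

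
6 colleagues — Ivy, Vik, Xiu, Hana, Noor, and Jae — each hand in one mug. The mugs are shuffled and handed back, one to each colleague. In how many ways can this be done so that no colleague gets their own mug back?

265

Let Aᵢ be the assignments in which colleague i gets their own mug. We want the size of the complement of A₁∪…∪A_6.
By inclusion–exclusion this is Σ_{j=0}^{6} (−1)^j C(6,j)·(6−j)!.
Computing: 720 − 720 + 360 − 120 + 30 − 6 + 1 = 265.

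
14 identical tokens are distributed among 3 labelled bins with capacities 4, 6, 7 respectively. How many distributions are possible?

10

Ignoring the caps, the number of non-negative solutions to x_1+…+x_3 = 14 is C(16,2) = 120.
Subtract solutions that violate a single cap (substitute x_i' = x_i − (cap_i+1)): x_1 ≥ 5 gives C(11,2) = 55; x_2 ≥ 7 gives C(9,2) = 36; x_3 ≥ 8 gives C(8,2) = 28. Together 119.
Add back pairs where two caps are both exceeded: 6 + 3 + 0 = 9.
By inclusion–exclusion the count is 120 − 119 + 9 = 10.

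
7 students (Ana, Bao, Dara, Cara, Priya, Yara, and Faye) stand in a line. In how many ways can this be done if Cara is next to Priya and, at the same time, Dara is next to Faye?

480

Treat {Cara,Priya} as one block (2 orders) and {Dara,Faye} as another (2 orders).
That leaves 5 units to arrange: 2 × 2 × 5! = 4 × 120 = 480.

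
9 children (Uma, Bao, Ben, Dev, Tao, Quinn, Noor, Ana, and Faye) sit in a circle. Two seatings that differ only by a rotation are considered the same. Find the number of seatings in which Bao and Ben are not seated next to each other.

30240

All circular seatings of 9 people number (8)! = 40320.
Those with Bao next to Ben: fuse the pair into one unit and seat 8 units around a circle — 2·(7)! = 10080.
Subtracting, 40320 − 10080 = 30240.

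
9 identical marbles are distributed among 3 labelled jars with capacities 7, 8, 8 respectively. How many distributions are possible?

50

Ignoring the caps, the number of non-negative solutions to x_1+…+x_3 = 9 is C(11,2) = 55.
Subtract solutions that violate a single cap (substitute x_i' = x_i − (cap_i+1)): x_1 ≥ 8 gives C(3,2) = 3; x_2 ≥ 9 gives C(2,2) = 1; x_3 ≥ 9 gives C(2,2) = 1. Together 5.
No two caps can be exceeded simultaneously, so the pair terms are all 0.
By inclusion–exclusion the count is 55 − 5 + 0 = 50.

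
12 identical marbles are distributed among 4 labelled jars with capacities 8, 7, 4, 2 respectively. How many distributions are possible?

Ignoring the caps, the number of non-negative solutions to x_1+…+x_4 = 12 is C(15,3) = 455.
Subtract solutions that violate a single cap (substitute x_i' = x_i − (cap_i+1)): x_1 ≥ 9 gives C(6,3) = 20; x_2 ≥ 8 gives C(7,3) = 35; x_3 ≥ 5 gives C(10,3) = 120; x_4 ≥ 3 gives C(12,3) = 220. Together 395.
Add back pairs where two caps are both exceeded: 0 + 0 + 1 + 0 + 4 + 35 = 40.
By inclusion–exclusion the count is 455 − 395 + 40 = 100.

100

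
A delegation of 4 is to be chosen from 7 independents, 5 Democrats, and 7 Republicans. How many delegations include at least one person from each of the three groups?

With no constraint there are C(19,4) = 3876 possible selections.
Selections missing a whole group: no independents → C(12,4) = 495; no Democrats → C(14,4) = 1001; no Republicans → C(12,4) = 495.
Add back selections omitting two groups (i.e. drawn from a single group): C(7,4) + C(5,4) + C(7,4) = 75.
By inclusion–exclusion: 3876 − 1991 + 75 = 1960.

1960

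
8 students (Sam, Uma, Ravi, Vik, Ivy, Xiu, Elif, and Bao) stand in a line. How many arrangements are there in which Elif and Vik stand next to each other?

Treat {Elif, Vik} as a single unit. There are 7 units to order, and the pair itself can be ordered 2 ways.
That gives 2 × 7! = 2 × 5040 = 10080.

10080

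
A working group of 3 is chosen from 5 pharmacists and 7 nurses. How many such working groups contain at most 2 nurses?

185

Split by how many nurses are chosen (0 through 2).
Sum: C(7,0)·C(5,3) + C(7,1)·C(5,2) + C(7,2)·C(5,1) = 10 + 70 + 105 = 185.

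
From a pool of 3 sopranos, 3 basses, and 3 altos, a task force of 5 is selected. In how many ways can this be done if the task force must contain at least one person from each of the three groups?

Unrestricted: C(9,5) = 126 ways to pick any 5 of the 9.
Subtract selections that omit an entire group: no sopranos → C(6,5) = 6; no basses → C(6,5) = 6; no altos → C(6,5) = 6.
Add back selections omitting two groups (i.e. drawn from a single group): C(3,5) + C(3,5) + C(3,5) = 0.
By inclusion–exclusion: 126 − 18 + 0 = 108.

108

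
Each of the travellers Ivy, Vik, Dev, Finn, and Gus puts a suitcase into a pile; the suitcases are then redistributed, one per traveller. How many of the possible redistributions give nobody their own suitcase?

44

Count assignments avoiding every fixed point. For any j of the 5 travellers fixed to their own suitcase, the other 5−j can be arranged in (5−j)! ways.
By inclusion–exclusion this is Σ_{j=0}^{5} (−1)^j C(5,j)·(5−j)!.
Computing: 120 − 120 + 60 − 20 + 5 − 1 = 44.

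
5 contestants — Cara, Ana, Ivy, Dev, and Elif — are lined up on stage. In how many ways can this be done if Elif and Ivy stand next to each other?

48

Place the 3 others and the Elif-Ivy pair as 4 objects in a line; the pair has 2 internal arrangements.
That gives 2 × 4! = 2 × 24 = 48.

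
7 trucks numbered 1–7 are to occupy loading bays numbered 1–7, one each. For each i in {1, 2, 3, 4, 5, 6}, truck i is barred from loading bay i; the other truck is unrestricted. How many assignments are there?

2119

Let Aᵢ (for 1 ≤ i ≤ 6) be the placements that put truck i in its forbidden loading bay. Any j of these fix j positions, leaving (7−j)! ways to fill the rest, and there are C(6,j) ways to pick which j.
By inclusion–exclusion, the number of valid placements is Σ_{j=0}^{6} (−1)^j C(6,j)·(7−j)!.
Computing: 5040 − 4320 + 1800 − 480 + 90 − 12 + 1 = 2119.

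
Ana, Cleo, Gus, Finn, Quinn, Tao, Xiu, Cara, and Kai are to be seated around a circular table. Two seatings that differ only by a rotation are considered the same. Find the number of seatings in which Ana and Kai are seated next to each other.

10080

Glue Ana and Kai into a block (2 internal orders). Seating 8 units around a circle gives (7)! arrangements.
So 2 × (7)! = 2 × 5040 = 10080.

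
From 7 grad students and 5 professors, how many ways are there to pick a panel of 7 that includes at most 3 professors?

Split by how many professors are chosen (0 through 3).
Sum: C(5,0)·C(7,7) + C(5,1)·C(7,6) + C(5,2)·C(7,5) + C(5,3)·C(7,4) = 1 + 35 + 210 + 350 = 596.

596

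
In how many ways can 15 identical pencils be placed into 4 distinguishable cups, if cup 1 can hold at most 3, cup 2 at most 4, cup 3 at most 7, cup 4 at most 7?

70

Ignoring the caps, the number of non-negative solutions to x_1+…+x_4 = 15 is C(18,3) = 816.
Subtract solutions that violate a single cap (substitute x_i' = x_i − (cap_i+1)): x_1 ≥ 4 gives C(14,3) = 364; x_2 ≥ 5 gives C(13,3) = 286; x_3 ≥ 8 gives C(10,3) = 120; x_4 ≥ 8 gives C(10,3) = 120. Together 890.
Add back pairs where two caps are both exceeded: 84 + 20 + 20 + 10 + 10 + 0 = 144.
By inclusion–exclusion the count is 816 − 890 + 144 = 70.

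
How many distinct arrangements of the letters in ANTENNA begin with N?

180

Fix N in the first position and arrange the remaining 6 letters.
Those 6 letters have A appearing twice and N appearing twice, giving (6)!/(2!·2!) = 180.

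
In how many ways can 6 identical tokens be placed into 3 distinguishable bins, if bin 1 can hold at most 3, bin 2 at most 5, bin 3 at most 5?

Ignoring the caps, the number of non-negative solutions to x_1+…+x_3 = 6 is C(8,2) = 28.
Subtract solutions that violate a single cap (substitute x_i' = x_i − (cap_i+1)): x_1 ≥ 4 gives C(4,2) = 6; x_2 ≥ 6 gives C(2,2) = 1; x_3 ≥ 6 gives C(2,2) = 1. Together 8.
No two caps can be exceeded simultaneously, so the pair terms are all 0.
By inclusion–exclusion the count is 28 − 8 + 0 = 20.

20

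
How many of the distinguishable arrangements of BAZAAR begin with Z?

20

Fix Z in the first position and arrange the remaining 5 letters.
Those 5 letters have A appearing 3 times, giving (5)!/(3!) = 20.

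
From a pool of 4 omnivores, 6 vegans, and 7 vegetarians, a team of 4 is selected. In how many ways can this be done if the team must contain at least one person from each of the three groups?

1176

With no constraint there are C(17,4) = 2380 possible selections.
Selections missing a whole group: no omnivores → C(13,4) = 715; no vegans → C(11,4) = 330; no vegetarians → C(10,4) = 210.
Add back selections omitting two groups (i.e. drawn from a single group): C(4,4) + C(6,4) + C(7,4) = 51.
By inclusion–exclusion: 2380 − 1255 + 51 = 1176.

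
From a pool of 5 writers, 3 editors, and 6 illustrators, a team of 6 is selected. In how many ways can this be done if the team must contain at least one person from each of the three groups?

2430

Total 6-person selections from all 14: C(14,6) = 3003.
Subtract selections that omit an entire group: no writers → C(9,6) = 84; no editors → C(11,6) = 462; no illustrators → C(8,6) = 28.
Add back selections omitting two groups (i.e. drawn from a single group): C(5,6) + C(3,6) + C(6,6) = 1.
By inclusion–exclusion: 3003 − 574 + 1 = 2430.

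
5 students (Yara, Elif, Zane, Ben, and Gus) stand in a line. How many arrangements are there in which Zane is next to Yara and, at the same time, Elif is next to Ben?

Treat {Zane,Yara} as one block (2 orders) and {Elif,Ben} as another (2 orders).
That leaves 3 units to arrange: 2 × 2 × 3! = 4 × 6 = 24.

24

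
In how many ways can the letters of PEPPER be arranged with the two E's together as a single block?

20

Treat the 2 copies of E as a single block. The multiset to arrange is then {EE, P, P, P, R}, 5 items in all.
That gives (5)!/(3!) = 20 arrangements.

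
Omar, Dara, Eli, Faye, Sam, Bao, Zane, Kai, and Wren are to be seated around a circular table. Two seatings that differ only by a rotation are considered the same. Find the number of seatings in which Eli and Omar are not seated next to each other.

30240

All circular seatings of 9 people number (8)! = 40320.
Seatings with Eli beside Omar: treat them as a block with 2 internal orders, giving 2 × (7)! = 10080.
Subtracting, 40320 − 10080 = 30240.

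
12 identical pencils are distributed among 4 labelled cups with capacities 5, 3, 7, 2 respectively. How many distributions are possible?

42

By stars and bars, unrestricted non-negative solutions to x_1+…+x_4 = 12 number C(12+3,3) = 455.
Subtract solutions that violate a single cap (substitute x_i' = x_i − (cap_i+1)): x_1 ≥ 6 gives C(9,3) = 84; x_2 ≥ 4 gives C(11,3) = 165; x_3 ≥ 8 gives C(7,3) = 35; x_4 ≥ 3 gives C(12,3) = 220. Together 504.
Add back pairs where two caps are both exceeded: 10 + 0 + 20 + 1 + 56 + 4 = 91.
By inclusion–exclusion the count is 455 − 504 + 91 = 42.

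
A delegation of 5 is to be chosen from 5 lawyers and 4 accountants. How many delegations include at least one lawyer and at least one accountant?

125

Total 5-person selections from all 9: C(9,5) = 126.
Subtract selections that omit an entire group: no lawyers → C(4,5) = 0; no accountants → C(5,5) = 1.
Both groups omitted at once is impossible, so 126 − 1 = 125.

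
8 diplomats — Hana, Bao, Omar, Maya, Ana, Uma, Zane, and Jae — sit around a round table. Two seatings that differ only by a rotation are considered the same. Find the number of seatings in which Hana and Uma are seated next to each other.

Treat {Hana, Uma} as one unit (2 internal orders) and seat the resulting 7 units around the table: (6)! circular arrangements.
So 2 × (6)! = 2 × 720 = 1440.

1440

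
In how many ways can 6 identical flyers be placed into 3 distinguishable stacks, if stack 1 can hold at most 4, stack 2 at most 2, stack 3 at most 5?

Ignoring the caps, the number of non-negative solutions to x_1+…+x_3 = 6 is C(8,2) = 28.
Subtract solutions that violate a single cap (substitute x_i' = x_i − (cap_i+1)): x_1 ≥ 5 gives C(3,2) = 3; x_2 ≥ 3 gives C(5,2) = 10; x_3 ≥ 6 gives C(2,2) = 1. Together 14.
No two caps can be exceeded simultaneously, so the pair terms are all 0.
By inclusion–exclusion the count is 28 − 14 + 0 = 14.

14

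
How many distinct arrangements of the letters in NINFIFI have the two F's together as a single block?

Treat the 2 copies of F as a single block. The multiset to arrange is then {FF, I, I, I, N, N}, 6 items in all.
That gives (6)!/(3!·2!) = 60 arrangements.

60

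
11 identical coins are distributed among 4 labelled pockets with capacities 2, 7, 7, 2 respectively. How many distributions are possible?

54

Ignoring the caps, the number of non-negative solutions to x_1+…+x_4 = 11 is C(14,3) = 364.
Subtract solutions that violate a single cap (substitute x_i' = x_i − (cap_i+1)): x_1 ≥ 3 gives C(11,3) = 165; x_2 ≥ 8 gives C(6,3) = 20; x_3 ≥ 8 gives C(6,3) = 20; x_4 ≥ 3 gives C(11,3) = 165. Together 370.
Add back pairs where two caps are both exceeded: 1 + 1 + 56 + 0 + 1 + 1 = 60.
By inclusion–exclusion the count is 364 − 370 + 60 = 54.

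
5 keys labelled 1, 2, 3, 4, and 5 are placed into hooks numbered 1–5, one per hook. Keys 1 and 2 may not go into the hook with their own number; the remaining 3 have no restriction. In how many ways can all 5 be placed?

78

Let Aᵢ (for i ∈ {1, 2}) be the placements that put key i in its forbidden hook. Any j of these fix j positions, leaving (5−j)! ways to fill the rest, and there are C(2,j) ways to pick which j.
By inclusion–exclusion, the number of valid placements is Σ_{j=0}^{2} (−1)^j C(2,j)·(5−j)!.
Computing: 120 − 48 + 6 = 78.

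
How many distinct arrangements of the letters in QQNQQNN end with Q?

20

Fix Q in the last position and arrange the remaining 6 letters.
Those 6 letters have N appearing 3 times and Q appearing 3 times, giving (6)!/(3!·3!) = 20.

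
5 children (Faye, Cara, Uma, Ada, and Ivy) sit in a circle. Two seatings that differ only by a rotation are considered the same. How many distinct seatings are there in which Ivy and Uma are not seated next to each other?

12

All circular seatings of 5 people number (4)! = 24.
Those with Ivy next to Uma: fuse the pair into one unit and seat 4 units around a circle — 2·(3)! = 12.
Subtracting, 24 − 12 = 12.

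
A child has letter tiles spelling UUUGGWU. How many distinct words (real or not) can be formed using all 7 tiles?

105

The 7 letters of UUUGGWU have repeats: G appearing twice and U appearing 4 times.
So there are 7! / (4!·2!) = 105 distinguishable arrangements.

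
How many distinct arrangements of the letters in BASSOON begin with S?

360

With the first slot taken by S, it remains to arrange the other 6 letters (BASOON).
Those 6 letters have O appearing twice, giving (6)!/(2!) = 360.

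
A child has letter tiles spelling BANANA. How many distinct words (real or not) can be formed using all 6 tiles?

60

The 6 letters of BANANA have repeats: A appearing 3 times and N appearing twice.
So there are 6! / (3!·2!) = 60 distinguishable arrangements.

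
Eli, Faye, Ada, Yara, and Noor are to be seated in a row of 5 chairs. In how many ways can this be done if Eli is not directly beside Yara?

Of the 5! = 120 arrangements, those with Eli and Yara adjacent number 2 × 4! = 48 (treat the pair as a block with 2 internal orders).
So 120 − 48 = 72 arrangements keep them apart.

72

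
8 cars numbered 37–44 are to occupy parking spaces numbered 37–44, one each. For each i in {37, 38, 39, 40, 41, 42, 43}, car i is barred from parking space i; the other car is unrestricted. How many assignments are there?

Let Aᵢ (for 37 ≤ i ≤ 43) be the placements that put car i in its forbidden parking space. Any j of these fix j positions, leaving (8−j)! ways to fill the rest, and there are C(7,j) ways to pick which j.
By inclusion–exclusion, the number of valid placements is Σ_{j=0}^{7} (−1)^j C(7,j)·(8−j)!.
Computing: 40320 − 35280 + 15120 − 4200 + 840 − 126 + 14 − 1 = 16687.

16687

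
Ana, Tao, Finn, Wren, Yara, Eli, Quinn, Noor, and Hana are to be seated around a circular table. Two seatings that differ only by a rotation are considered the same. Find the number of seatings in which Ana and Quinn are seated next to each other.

Glue Ana and Quinn into a block (2 internal orders). Seating 8 units around a circle gives (7)! arrangements.
So 2 × (7)! = 2 × 5040 = 10080.

10080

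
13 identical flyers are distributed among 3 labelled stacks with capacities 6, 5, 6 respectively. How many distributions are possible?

Ignoring the caps, the number of non-negative solutions to x_1+…+x_3 = 13 is C(15,2) = 105.
Subtract solutions that violate a single cap (substitute x_i' = x_i − (cap_i+1)): x_1 ≥ 7 gives C(8,2) = 28; x_2 ≥ 6 gives C(9,2) = 36; x_3 ≥ 7 gives C(8,2) = 28. Together 92.
Add back pairs where two caps are both exceeded: 1 + 0 + 1 = 2.
By inclusion–exclusion the count is 105 − 92 + 2 = 15.

15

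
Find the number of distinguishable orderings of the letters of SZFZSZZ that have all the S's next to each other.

30

Treat the 2 copies of S as a single block. The multiset to arrange is then {SS, F, Z, Z, Z, Z}, 6 items in all.
That gives (6)!/(4!) = 30 arrangements.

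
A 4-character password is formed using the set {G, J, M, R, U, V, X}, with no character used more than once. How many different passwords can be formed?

Choose and order 4 of the 7 symbols: the first character has 7 options, the next 6, then 5, 4.
That product is 7 × 6 × 5 × 4 = 840.

840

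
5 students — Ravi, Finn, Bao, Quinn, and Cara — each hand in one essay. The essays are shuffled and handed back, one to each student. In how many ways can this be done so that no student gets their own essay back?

44

This is the derangement count D_5: permutations of 5 items with no fixed point.
By inclusion–exclusion this is Σ_{j=0}^{5} (−1)^j C(5,j)·(5−j)!.
Computing: 120 − 120 + 60 − 20 + 5 − 1 = 44.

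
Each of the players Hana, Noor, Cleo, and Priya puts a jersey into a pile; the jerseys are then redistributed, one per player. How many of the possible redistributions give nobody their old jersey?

9

Let Aᵢ be the assignments in which player i gets their old jersey. We want the size of the complement of A₁∪…∪A_4.
By inclusion–exclusion this is Σ_{j=0}^{4} (−1)^j C(4,j)·(4−j)!.
Computing: 24 − 24 + 12 − 4 + 1 = 9.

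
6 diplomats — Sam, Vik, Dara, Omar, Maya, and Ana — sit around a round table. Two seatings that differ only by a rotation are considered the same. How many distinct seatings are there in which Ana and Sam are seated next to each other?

Glue Ana and Sam into a block (2 internal orders). Seating 5 units around a circle gives (4)! arrangements.
So 2 × (4)! = 2 × 24 = 48.

48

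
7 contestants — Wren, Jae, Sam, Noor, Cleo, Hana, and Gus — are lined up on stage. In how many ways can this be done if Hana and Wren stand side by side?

1440

Treat {Hana, Wren} as a single unit. There are 6 units to order, and the pair itself can be ordered 2 ways.
So the count is 2·(6)! = 1440.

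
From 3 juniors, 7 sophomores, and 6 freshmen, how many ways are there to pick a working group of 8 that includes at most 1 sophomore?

Split by how many sophomores are chosen (0 through 1).
Sum: C(7,0)·C(9,8) + C(7,1)·C(9,7) = 9 + 252 = 261.

261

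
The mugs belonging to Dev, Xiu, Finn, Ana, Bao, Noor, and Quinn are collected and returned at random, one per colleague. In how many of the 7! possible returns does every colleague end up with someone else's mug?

1854

Let Aᵢ be the assignments in which colleague i gets their own mug. We want the size of the complement of A₁∪…∪A_7.
By inclusion–exclusion this is Σ_{j=0}^{7} (−1)^j C(7,j)·(7−j)!.
Computing: 5040 − 5040 + 2520 − 840 + 210 − 42 + 7 − 1 = 1854.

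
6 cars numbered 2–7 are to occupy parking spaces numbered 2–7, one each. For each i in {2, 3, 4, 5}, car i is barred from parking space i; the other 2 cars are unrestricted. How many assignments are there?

Let Aᵢ (for 2 ≤ i ≤ 5) be the placements that put car i in its forbidden parking space. Any j of these fix j positions, leaving (6−j)! ways to fill the rest, and there are C(4,j) ways to pick which j.
By inclusion–exclusion, the number of valid placements is Σ_{j=0}^{4} (−1)^j C(4,j)·(6−j)!.
Computing: 720 − 480 + 144 − 24 + 2 = 362.

362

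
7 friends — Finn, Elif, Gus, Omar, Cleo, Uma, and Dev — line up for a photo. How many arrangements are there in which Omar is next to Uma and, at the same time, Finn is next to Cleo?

480

Treat {Omar,Uma} as one block (2 orders) and {Finn,Cleo} as another (2 orders).
That leaves 5 units to arrange: 2 × 2 × 5! = 4 × 120 = 480.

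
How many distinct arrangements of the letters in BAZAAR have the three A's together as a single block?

Treat the 3 copies of A as a single block. The multiset to arrange is then {AAA, B, R, Z}, 4 items in all.
All 4 items are distinct, so there are (4)! = 24 arrangements.

24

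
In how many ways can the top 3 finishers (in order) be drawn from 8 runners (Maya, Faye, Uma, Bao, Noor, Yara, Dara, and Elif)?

There are 8 choices for 1st place, 7 for 2nd, and 6 for 3rd.
That gives 8 × 7 × 6 = 336.

336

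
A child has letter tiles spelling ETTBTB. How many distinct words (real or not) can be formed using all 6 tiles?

Letter multiplicities in ETTBTB: B×2, E×1, T×3.
The number of distinct arrangements is 6!/(3!·2!) = 720/12 = 60.

60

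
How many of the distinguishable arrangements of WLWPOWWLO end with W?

1680

Fix W in the last position and arrange the remaining 8 letters.
Those 8 letters have L appearing twice, O appearing twice, and W appearing 3 times, giving (8)!/(3!·2!·2!) = 1680.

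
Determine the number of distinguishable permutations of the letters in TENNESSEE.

TENNESSEE has 9 letters with E appearing 4 times, N appearing twice, and S appearing twice.
The number of distinct arrangements is 9!/(4!·2!·2!) = 362880/96 = 3780.

3780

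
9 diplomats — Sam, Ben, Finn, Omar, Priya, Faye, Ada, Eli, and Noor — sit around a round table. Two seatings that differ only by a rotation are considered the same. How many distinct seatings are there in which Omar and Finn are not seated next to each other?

30240

Without the restriction there are (8)! = 40320 seatings.
Seatings with Omar beside Finn: treat them as a block with 2 internal orders, giving 2 × (7)! = 10080.
Subtracting, 40320 − 10080 = 30240.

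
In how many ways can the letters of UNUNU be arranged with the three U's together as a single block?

Treat the 3 copies of U as a single block. The multiset to arrange is then {UUU, N, N}, 3 items in all.
That gives (3)!/(2!) = 3 arrangements.

3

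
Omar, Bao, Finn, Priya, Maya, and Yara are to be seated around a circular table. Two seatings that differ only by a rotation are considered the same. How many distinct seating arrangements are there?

120

Around a circle, 6 distinct people have 6!/6 = (5)! = 120 rotationally distinct seatings.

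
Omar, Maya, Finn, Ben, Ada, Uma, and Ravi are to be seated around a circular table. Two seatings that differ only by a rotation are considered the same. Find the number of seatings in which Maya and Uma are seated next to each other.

240

Glue Maya and Uma into a block (2 internal orders). Seating 6 units around a circle gives (5)! arrangements.
So 2 × (5)! = 2 × 120 = 240.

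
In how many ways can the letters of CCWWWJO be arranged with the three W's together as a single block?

60

Treat the 3 copies of W as a single block. The multiset to arrange is then {WWW, C, C, J, O}, 5 items in all.
That gives (5)!/(2!) = 60 arrangements.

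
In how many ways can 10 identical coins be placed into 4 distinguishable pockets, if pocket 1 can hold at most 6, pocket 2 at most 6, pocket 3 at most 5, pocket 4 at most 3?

By stars and bars, unrestricted non-negative solutions to x_1+…+x_4 = 10 number C(10+3,3) = 286.
Subtract solutions that violate a single cap (substitute x_i' = x_i − (cap_i+1)): x_1 ≥ 7 gives C(6,3) = 20; x_2 ≥ 7 gives C(6,3) = 20; x_3 ≥ 6 gives C(7,3) = 35; x_4 ≥ 4 gives C(9,3) = 84. Together 159.
Add back pairs where two caps are both exceeded: 0 + 0 + 0 + 0 + 0 + 1 = 1.
By inclusion–exclusion the count is 286 − 159 + 1 = 128.

128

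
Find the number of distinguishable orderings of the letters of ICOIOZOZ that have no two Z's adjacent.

Total arrangements of ICOIOZOZ: 8!/(3!·2!·2!) = 1680.
Arrangements with the Z's together: treat ZZ as one letter, giving (7)!/(3!·2!) = 420.
Hence 1680 − 420 = 1260.

1260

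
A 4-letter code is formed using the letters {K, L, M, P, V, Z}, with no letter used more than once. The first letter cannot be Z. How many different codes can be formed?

The first letter has 6−1 = 5 choices (anything except Z).
The remaining 3 letters are filled from the other 5 symbols without repetition: 5 × 4 × 3 = 60.
Total: 5 × 60 = 300.

300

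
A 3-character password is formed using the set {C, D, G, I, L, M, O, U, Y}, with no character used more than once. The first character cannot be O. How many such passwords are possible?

448

The first character has 9−1 = 8 choices (anything except O).
The remaining 2 characters are filled from the other 8 symbols without repetition: 8 × 7 = 56.
Total: 8 × 56 = 448.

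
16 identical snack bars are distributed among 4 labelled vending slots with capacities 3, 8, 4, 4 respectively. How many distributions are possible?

By stars and bars, unrestricted non-negative solutions to x_1+…+x_4 = 16 number C(16+3,3) = 969.
Subtract solutions that violate a single cap (substitute x_i' = x_i − (cap_i+1)): x_1 ≥ 4 gives C(15,3) = 455; x_2 ≥ 9 gives C(10,3) = 120; x_3 ≥ 5 gives C(14,3) = 364; x_4 ≥ 5 gives C(14,3) = 364. Together 1303.
Add back pairs where two caps are both exceeded: 20 + 120 + 120 + 10 + 10 + 84 = 364.
Subtract triples: 0 + 0 + 10 + 0 = 10.
By inclusion–exclusion the count is 969 − 1303 + 364 − 10 = 20.

20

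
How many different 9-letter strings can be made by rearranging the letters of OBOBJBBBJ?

The 9 letters of OBOBJBBBJ have repeats: B appearing 5 times, J appearing twice, and O appearing twice.
The number of distinct arrangements is 9!/(5!·2!·2!) = 362880/480 = 756.

756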